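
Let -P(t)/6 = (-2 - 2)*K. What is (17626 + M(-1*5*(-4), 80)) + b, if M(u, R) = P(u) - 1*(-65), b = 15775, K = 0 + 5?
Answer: 33586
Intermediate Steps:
K = 5
P(t) = 120 (P(t) = -6*(-2 - 2)*5 = -(-24)*5 = -6*(-20) = 120)
M(u, R) = 185 (M(u, R) = 120 - 1*(-65) = 120 + 65 = 185)
(17626 + M(-1*5*(-4), 80)) + b = (17626 + 185) + 15775 = 17811 + 15775 = 33586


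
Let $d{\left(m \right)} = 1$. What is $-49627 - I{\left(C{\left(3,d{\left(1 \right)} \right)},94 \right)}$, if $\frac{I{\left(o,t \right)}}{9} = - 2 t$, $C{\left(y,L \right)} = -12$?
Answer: $-47935$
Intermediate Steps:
$I{\left(o,t \right)} = - 18 t$ ($I{\left(o,t \right)} = 9 \left(- 2 t\right) = - 18 t$)
$-49627 - I{\left(C{\left(3,d{\left(1 \right)} \right)},94 \right)} = -49627 - \left(-18\right) 94 = -49627 - -1692 = -49627 + 1692 = -47935$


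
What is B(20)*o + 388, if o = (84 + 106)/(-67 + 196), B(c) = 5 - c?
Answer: 15734/43 ≈ 365.91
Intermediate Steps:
o = 190/129 ≈ 1.4729
B(20)*o + 388 = (5 - 1*20)*(190/129) + 388 = (5 - 20)*(190/129) + 388 = -15*190/129 + 388 = -950/43 + 388 = 15734/43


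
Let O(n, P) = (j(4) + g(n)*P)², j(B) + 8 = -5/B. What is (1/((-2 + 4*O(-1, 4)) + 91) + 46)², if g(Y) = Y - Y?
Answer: 6297057316/2975625 ≈ 2116.2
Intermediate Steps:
g(Y) = 0
j(B) = -8 - 5/B
O(n, P) = 1369/16 (O(n, P) = ((-8 - 5/4) + 0*P)² = ((-8 - 5*¼) + 0)² = ((-8 - 5/4) + 0)² = (-37/4 + 0)² = (-37/4)² = 1369/16)
(1/((-2 + 4*O(-1, 4)) + 91) + 46)² = (1/((-2 + 4*(1369/16)) + 91) + 46)² = (1/((-2 + 1369/4) + 91) + 46)² = (1/(1361/4 + 91) + 46)² = (1/(1725/4) + 46)² = (4/1725 + 46)² = (79354/1725)² = 6297057316/2975625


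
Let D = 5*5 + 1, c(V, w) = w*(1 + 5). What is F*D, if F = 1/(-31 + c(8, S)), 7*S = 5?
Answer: -182/187 ≈ -0.97326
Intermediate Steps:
S = 5/7 (S = (⅐)*5 = 5/7 ≈ 0.71429)
c(V, w) = 6*w (c(V, w) = w*6 = 6*w)
F = -7/187 (F = 1/(-31 + 6*(5/7)) = 1/(-31 + 30/7) = 1/(-187/7) = -7/187 ≈ -0.037433)
D = 26 (D = 25 + 1 = 26)
F*D = -7/187*26 = -182/187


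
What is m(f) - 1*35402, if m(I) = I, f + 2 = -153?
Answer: -35557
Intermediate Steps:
f = -155 (f = -2 - 153 = -155)
m(f) - 1*35402 = -155 - 1*35402 = -155 - 35402 = -35557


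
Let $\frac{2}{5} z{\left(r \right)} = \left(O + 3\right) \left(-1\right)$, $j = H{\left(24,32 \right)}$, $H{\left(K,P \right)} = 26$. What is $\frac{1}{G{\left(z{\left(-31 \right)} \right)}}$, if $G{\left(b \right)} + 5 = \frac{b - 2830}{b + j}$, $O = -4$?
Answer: $- \frac{19}{1980} \approx -0.009596$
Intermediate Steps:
$j = 26$
$z{\left(r \right)} = \frac{5}{2}$ ($z{\left(r \right)} = \frac{5 \left(-4 + 3\right) \left(-1\right)}{2} = \frac{5 \left(\left(-1\right) \left(-1\right)\right)}{2} = \frac{5}{2} \cdot 1 = \frac{5}{2}$)
$G{\left(b \right)} = -5 + \frac{-2830 + b}{26 + b}$ ($G{\left(b \right)} = -5 + \frac{b - 2830}{b + 26} = -5 + \frac{-2830 + b}{26 + b}$)
$\frac{1}{G{\left(z{\left(-31 \right)} \right)}} = \frac{1}{4 \frac{1}{26 + \frac{5}{2}} \left(-740 - \frac{5}{2}\right)} = \frac{1}{4 \frac{1}{\frac{57}{2}} \left(-740 - \frac{5}{2}\right)} = \frac{1}{4 \cdot \frac{2}{57} \left(- \frac{1485}{2}\right)} = \frac{1}{- \frac{1980}{19}} = - \frac{19}{1980}$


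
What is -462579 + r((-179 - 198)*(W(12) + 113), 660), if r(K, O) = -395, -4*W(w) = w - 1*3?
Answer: -462974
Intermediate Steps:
W(w) = 3/4 - w/4 (W(w) = -(w - 1*3)/4 = -(w - 3)/4 = -(-3 + w)/4 = 3/4 - w/4)
-462579 + r((-179 - 198)*(W(12) + 113), 660) = -462579 - 395 = -462974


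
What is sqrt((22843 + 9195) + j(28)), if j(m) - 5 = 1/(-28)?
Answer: sqrt(6280421)/14 ≈ 179.01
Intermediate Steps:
j(m) = 139/28 (j(m) = 5 + 1/(-28) = 5 - 1/28 = 139/28)
sqrt((22843 + 9195) + j(28)) = sqrt((22843 + 9195) + 139/28) = sqrt(32038 + 139/28) = sqrt(897203/28) = sqrt(6280421)/14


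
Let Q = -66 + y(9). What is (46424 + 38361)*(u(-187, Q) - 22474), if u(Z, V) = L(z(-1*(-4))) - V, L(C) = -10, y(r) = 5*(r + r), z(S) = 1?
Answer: -1908340780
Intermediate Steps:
y(r) = 10*r (y(r) = 5*(2*r) = 10*r)
Q = 24 (Q = -66 + 10*9 = -66 + 90 = 24)
u(Z, V) = -10 - V
(46424 + 38361)*(u(-187, Q) - 22474) = (46424 + 38361)*((-10 - 1*24) - 22474) = 84785*((-10 - 24) - 22474) = 84785*(-34 - 22474) = 84785*(-22508) = -1908340780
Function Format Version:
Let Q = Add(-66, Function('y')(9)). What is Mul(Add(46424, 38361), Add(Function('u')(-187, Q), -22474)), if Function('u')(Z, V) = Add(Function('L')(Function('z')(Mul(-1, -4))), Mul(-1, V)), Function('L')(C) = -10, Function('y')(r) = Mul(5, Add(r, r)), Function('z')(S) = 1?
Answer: -1908340780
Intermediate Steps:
Function('y')(r) = Mul(10, r) (Function('y')(r) = Mul(5, Mul(2, r)) = Mul(10, r))
Q = 24 (Q = Add(-66, Mul(10, 9)) = Add(-66, 90) = 24)
Function('u')(Z, V) = Add(-10, Mul(-1, V))
Mul(Add(46424, 38361), Add(Function('u')(-187, Q), -22474)) = Mul(Add(46424, 38361), Add(Add(-10, Mul(-1, 24)), -22474)) = Mul(84785, Add(Add(-10, -24), -22474)) = Mul(84785, Add(-34, -22474)) = Mul(84785, -22508) = -1908340780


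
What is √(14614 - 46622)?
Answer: 2*I*√8002 ≈ 178.91*I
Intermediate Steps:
√(14614 - 46622) = √(-32008) = 2*I*√8002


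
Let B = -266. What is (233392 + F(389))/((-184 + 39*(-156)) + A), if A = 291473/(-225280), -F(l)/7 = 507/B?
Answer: -999049553920/26834583747 ≈ -37.230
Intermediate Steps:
F(l) = 507/38 (F(l) = -3549/(-266) = -3549*(-1)/266 = -7*(-507/266) = 507/38)
A = -291473/225280 (A = 291473*(-1/225280) = -291473/225280 ≈ -1.2938)
(233392 + F(389))/((-184 + 39*(-156)) + A) = (233392 + 507/38)/((-184 + 39*(-156)) - 291473/225280) = 8869403/(38*((-184 - 6084) - 291473/225280)) = 8869403/(38*(-6268 - 291473/225280)) = 8869403/(38*(-1412346513/225280)) = (8869403/38)*(-225280/1412346513) = -999049553920/26834583747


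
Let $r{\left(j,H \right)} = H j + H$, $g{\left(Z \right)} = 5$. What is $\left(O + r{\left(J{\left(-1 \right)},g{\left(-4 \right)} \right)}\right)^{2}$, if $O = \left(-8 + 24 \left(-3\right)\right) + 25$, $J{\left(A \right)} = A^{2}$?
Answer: $2025$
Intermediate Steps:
$O = -55$ ($O = \left(-8 - 72\right) + 25 = -80 + 25 = -55$)
$r{\left(j,H \right)} = H + H j$
$\left(O + r{\left(J{\left(-1 \right)},g{\left(-4 \right)} \right)}\right)^{2} = \left(-55 + 5 \left(1 + \left(-1\right)^{2}\right)\right)^{2} = \left(-55 + 5 \left(1 + 1\right)\right)^{2} = \left(-55 + 5 \cdot 2\right)^{2} = \left(-55 + 10\right)^{2} = \left(-45\right)^{2} = 2025$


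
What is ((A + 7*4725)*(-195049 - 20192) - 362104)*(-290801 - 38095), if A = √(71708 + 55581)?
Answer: 2341561317240384 + 70791903936*√127289 ≈ 2.3668e+15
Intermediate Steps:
A = √127289 ≈ 356.78
((A + 7*4725)*(-195049 - 20192) - 362104)*(-290801 - 38095) = ((√127289 + 7*4725)*(-195049 - 20192) - 362104)*(-290801 - 38095) = ((√127289 + 33075)*(-215241) - 362104)*(-328896) = ((33075 + √127289)*(-215241) - 362104)*(-328896) = ((-7119096075 - 215241*√127289) - 362104)*(-328896) = (-7119458179 - 215241*√127289)*(-328896) = 2341561317240384 + 70791903936*√127289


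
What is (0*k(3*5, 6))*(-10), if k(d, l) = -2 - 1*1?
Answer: 0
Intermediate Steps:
k(d, l) = -3 (k(d, l) = -2 - 1 = -3)
(0*k(3*5, 6))*(-10) = (0*(-3))*(-10) = 0*(-10) = 0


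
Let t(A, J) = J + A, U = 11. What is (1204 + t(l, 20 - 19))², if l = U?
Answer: 1478656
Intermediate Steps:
l = 11
t(A, J) = A + J
(1204 + t(l, 20 - 19))² = (1204 + (11 + (20 - 19)))² = (1204 + (11 + 1))² = (1204 + 12)² = 1216² = 1478656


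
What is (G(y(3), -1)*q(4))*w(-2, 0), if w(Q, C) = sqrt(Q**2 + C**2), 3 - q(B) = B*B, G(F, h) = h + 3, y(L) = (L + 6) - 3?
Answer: -52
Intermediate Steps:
y(L) = 3 + L (y(L) = (6 + L) - 3 = 3 + L)
G(F, h) = 3 + h
q(B) = 3 - B**2 (q(B) = 3 - B*B = 3 - B**2)
w(Q, C) = sqrt(C**2 + Q**2)
(G(y(3), -1)*q(4))*w(-2, 0) = ((3 - 1)*(3 - 1*4**2))*sqrt(0**2 + (-2)**2) = (2*(3 - 1*16))*sqrt(0 + 4) = (2*(3 - 16))*sqrt(4) = (2*(-13))*2 = -26*2 = -52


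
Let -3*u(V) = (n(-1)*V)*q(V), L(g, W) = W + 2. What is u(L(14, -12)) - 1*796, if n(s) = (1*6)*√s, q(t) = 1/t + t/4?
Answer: -796 - 52*I ≈ -796.0 - 52.0*I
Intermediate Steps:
L(g, W) = 2 + W
q(t) = 1/t + t/4 (q(t) = 1/t + t*(¼) = 1/t + t/4)
n(s) = 6*√s
u(V) = -2*I*V*(1/V + V/4) (u(V) = -(6*√(-1))*V*(1/V + V/4)/3 = -(6*I)*V*(1/V + V/4)/3 = -6*I*V*(1/V + V/4)/3 = -2*I*V*(1/V + V/4))
u(L(14, -12)) - 1*796 = I*(-4 - (2 - 12)²)/2 - 1*796 = I*(-4 - 1*(-10)²)/2 - 796 = I*(-4 - 1*100)/2 - 796 = I*(-4 - 100)/2 - 796 = (½)*I*(-104) - 796 = -52*I - 796 = -796 - 52*I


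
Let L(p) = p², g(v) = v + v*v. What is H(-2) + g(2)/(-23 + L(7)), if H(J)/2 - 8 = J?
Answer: 159/13 ≈ 12.231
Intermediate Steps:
g(v) = v + v²
H(J) = 16 + 2*J
H(-2) + g(2)/(-23 + L(7)) = (16 + 2*(-2)) + (2*(1 + 2))/(-23 + 7²) = (16 - 4) + (2*3)/(-23 + 49) = 12 + 6/26 = 12 + (1/26)*6 = 12 + 3/13 = 159/13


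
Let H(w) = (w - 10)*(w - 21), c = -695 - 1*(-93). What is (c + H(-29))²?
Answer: 1817104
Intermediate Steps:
c = -602 (c = -695 + 93 = -602)
H(w) = (-21 + w)*(-10 + w) (H(w) = (-10 + w)*(-21 + w) = (-21 + w)*(-10 + w))
(c + H(-29))² = (-602 + (210 + (-29)² - 31*(-29)))² = (-602 + (210 + 841 + 899))² = (-602 + 1950)² = 1348² = 1817104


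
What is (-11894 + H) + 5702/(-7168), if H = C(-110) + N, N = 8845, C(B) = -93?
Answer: -11263779/3584 ≈ -3142.8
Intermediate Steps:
H = 8752 (H = -93 + 8845 = 8752)
(-11894 + H) + 5702/(-7168) = (-11894 + 8752) + 5702/(-7168) = -3142 + 5702*(-1/7168) = -3142 - 2851/3584 = -11263779/3584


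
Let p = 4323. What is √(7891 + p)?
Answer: √12214 ≈ 110.52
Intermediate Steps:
√(7891 + p) = √(7891 + 4323) = √12214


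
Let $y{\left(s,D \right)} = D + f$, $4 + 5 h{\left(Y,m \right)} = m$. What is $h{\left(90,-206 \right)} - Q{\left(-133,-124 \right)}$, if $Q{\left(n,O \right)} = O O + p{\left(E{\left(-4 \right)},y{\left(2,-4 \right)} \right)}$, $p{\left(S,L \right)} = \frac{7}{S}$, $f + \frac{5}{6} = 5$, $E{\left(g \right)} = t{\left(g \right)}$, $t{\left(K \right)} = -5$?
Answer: $- \frac{77083}{5} \approx -15417.0$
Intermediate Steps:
$E{\left(g \right)} = -5$
$f = \frac{25}{6}$ ($f = - \frac{5}{6} + 5 = \frac{25}{6} \approx 4.1667$)
$h{\left(Y,m \right)} = - \frac{4}{5} + \frac{m}{5}$
$y{\left(s,D \right)} = \frac{25}{6} + D$ ($y{\left(s,D \right)} = D + \frac{25}{6} = \frac{25}{6} + D$)
$Q{\left(n,O \right)} = - \frac{7}{5} + O^{2}$ ($Q{\left(n,O \right)} = O O + \frac{7}{-5} = O^{2} + 7 \left(- \frac{1}{5}\right) = O^{2} - \frac{7}{5} = - \frac{7}{5} + O^{2}$)
$h{\left(90,-206 \right)} - Q{\left(-133,-124 \right)} = \left(- \frac{4}{5} + \frac{1}{5} \left(-206\right)\right) - \left(- \frac{7}{5} + \left(-124\right)^{2}\right) = \left(- \frac{4}{5} - \frac{206}{5}\right) - \left(- \frac{7}{5} + 15376\right) = -42 - \frac{76873}{5} = - \frac{77083}{5}$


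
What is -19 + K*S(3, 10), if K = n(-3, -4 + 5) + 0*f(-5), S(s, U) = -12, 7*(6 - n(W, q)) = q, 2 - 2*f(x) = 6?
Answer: -625/7 ≈ -89.286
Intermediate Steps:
f(x) = -2 (f(x) = 1 - 1/2*6 = 1 - 3 = -2)
n(W, q) = 6 - q/7
K = 41/7 (K = (6 - (-4 + 5)/7) + 0*(-2) = (6 - 1/7*1) + 0 = (6 - 1/7) + 0 = 41/7 + 0 = 41/7 ≈ 5.8571)
-19 + K*S(3, 10) = -19 + (41/7)*(-12) = -19 - 492/7 = -625/7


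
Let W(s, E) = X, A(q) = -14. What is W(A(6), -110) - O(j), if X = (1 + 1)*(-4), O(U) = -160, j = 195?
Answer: 152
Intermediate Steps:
X = -8 (X = 2*(-4) = -8)
W(s, E) = -8
W(A(6), -110) - O(j) = -8 - 1*(-160) = -8 + 160 = 152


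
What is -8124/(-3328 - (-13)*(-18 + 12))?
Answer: 4062/1703 ≈ 2.3852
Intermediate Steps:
-8124/(-3328 - (-13)*(-18 + 12)) = -8124/(-3328 - (-13)*(-6)) = -8124/(-3328 - 1*78) = -8124/(-3328 - 78) = -8124/(-3406) = -8124*(-1/3406) = 4062/1703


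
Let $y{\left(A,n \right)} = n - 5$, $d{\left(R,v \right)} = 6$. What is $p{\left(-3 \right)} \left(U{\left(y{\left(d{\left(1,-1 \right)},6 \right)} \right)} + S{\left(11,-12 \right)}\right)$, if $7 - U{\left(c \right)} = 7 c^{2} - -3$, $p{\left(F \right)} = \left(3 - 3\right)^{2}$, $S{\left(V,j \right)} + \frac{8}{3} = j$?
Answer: $0$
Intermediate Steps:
$y{\left(A,n \right)} = -5 + n$ ($y{\left(A,n \right)} = n - 5 = -5 + n$)
$S{\left(V,j \right)} = - \frac{8}{3} + j$
$p{\left(F \right)} = 0$ ($p{\left(F \right)} = 0^{2} = 0$)
$U{\left(c \right)} = 4 - 7 c^{2}$ ($U{\left(c \right)} = 7 - \left(7 c^{2} - -3\right) = 7 - \left(7 c^{2} + 3\right) = 7 - \left(3 + 7 c^{2}\right) = 4 - 7 c^{2}$)
$p{\left(-3 \right)} \left(U{\left(y{\left(d{\left(1,-1 \right)},6 \right)} \right)} + S{\left(11,-12 \right)}\right) = 0 \left(\left(4 - 7 \left(-5 + 6\right)^{2}\right) - \frac{44}{3}\right) = 0 \left(\left(4 - 7 \cdot 1^{2}\right) - \frac{44}{3}\right) = 0 \left(\left(4 - 7\right) - \frac{44}{3}\right) = 0 \left(-3 - \frac{44}{3}\right) = 0 \left(- \frac{53}{3}\right) = 0$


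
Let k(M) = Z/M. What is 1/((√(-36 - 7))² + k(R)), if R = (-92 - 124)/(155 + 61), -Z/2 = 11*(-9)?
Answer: -1/241 ≈ -0.0041494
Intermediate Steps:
Z = 198 (Z = -22*(-9) = -2*(-99) = 198)
R = -1 (R = -216/216 = -216*1/216 = -1)
k(M) = 198/M
1/((√(-36 - 7))² + k(R)) = 1/((√(-36 - 7))² + 198/(-1)) = 1/((√(-43))² + 198*(-1)) = 1/((I*√43)² - 198) = 1/(-43 - 198) = 1/(-241) = -1/241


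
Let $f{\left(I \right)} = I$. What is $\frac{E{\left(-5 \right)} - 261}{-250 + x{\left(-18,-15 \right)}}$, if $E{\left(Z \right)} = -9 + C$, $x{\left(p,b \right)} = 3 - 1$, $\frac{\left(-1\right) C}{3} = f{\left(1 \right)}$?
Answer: $\frac{273}{248} \approx 1.1008$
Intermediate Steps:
$C = -3$ ($C = \left(-3\right) 1 = -3$)
$x{\left(p,b \right)} = 2$ ($x{\left(p,b \right)} = 3 - 1 = 2$)
$E{\left(Z \right)} = -12$ ($E{\left(Z \right)} = -9 - 3 = -12$)
$\frac{E{\left(-5 \right)} - 261}{-250 + x{\left(-18,-15 \right)}} = \frac{-12 - 261}{-250 + 2} = - \frac{273}{-248} = \left(-273\right) \left(- \frac{1}{248}\right) = \frac{273}{248}$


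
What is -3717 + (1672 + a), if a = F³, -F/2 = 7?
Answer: -4789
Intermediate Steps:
F = -14 (F = -2*7 = -14)
a = -2744 (a = (-14)³ = -2744)
-3717 + (1672 + a) = -3717 + (1672 - 2744) = -3717 - 1072 = -4789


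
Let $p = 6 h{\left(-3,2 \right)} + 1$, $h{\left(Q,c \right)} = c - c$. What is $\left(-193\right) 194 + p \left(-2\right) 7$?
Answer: $-37456$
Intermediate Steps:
$h{\left(Q,c \right)} = 0$
$p = 1$ ($p = 6 \cdot 0 + 1 = 0 + 1 = 1$)
$\left(-193\right) 194 + p \left(-2\right) 7 = \left(-193\right) 194 + 1 \left(-2\right) 7 = -37442 - 14 = -37456$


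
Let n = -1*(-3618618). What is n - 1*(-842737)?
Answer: 4461355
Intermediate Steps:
n = 3618618
n - 1*(-842737) = 3618618 - 1*(-842737) = 3618618 + 842737 = 4461355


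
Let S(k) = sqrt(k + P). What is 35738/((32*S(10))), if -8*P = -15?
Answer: 17869*sqrt(190)/760 ≈ 324.09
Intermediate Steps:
P = 15/8 (P = -1/8*(-15) = 15/8 ≈ 1.8750)
S(k) = sqrt(15/8 + k) (S(k) = sqrt(k + 15/8) = sqrt(15/8 + k))
35738/((32*S(10))) = 35738/((32*(sqrt(30 + 16*10)/4))) = 35738/((32*(sqrt(30 + 160)/4))) = 35738/((32*(sqrt(190)/4))) = 35738/((8*sqrt(190))) = 35738*(sqrt(190)/1520) = 17869*sqrt(190)/760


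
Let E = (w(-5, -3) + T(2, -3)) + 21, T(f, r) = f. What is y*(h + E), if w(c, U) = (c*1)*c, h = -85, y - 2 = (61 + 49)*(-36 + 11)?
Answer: 101676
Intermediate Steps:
y = -2748 (y = 2 + (61 + 49)*(-36 + 11) = 2 + 110*(-25) = 2 - 2750 = -2748)
w(c, U) = c**2 (w(c, U) = c*c = c**2)
E = 48 (E = ((-5)**2 + 2) + 21 = (25 + 2) + 21 = 27 + 21 = 48)
y*(h + E) = -2748*(-85 + 48) = -2748*(-37) = 101676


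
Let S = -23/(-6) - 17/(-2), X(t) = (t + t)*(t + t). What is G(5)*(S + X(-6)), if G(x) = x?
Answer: 2345/3 ≈ 781.67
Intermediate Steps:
X(t) = 4*t² (X(t) = (2*t)*(2*t) = 4*t²)
S = 37/3 (S = -23*(-⅙) - 17*(-½) = 23/6 + 17/2 = 37/3 ≈ 12.333)
G(5)*(S + X(-6)) = 5*(37/3 + 4*(-6)²) = 5*(37/3 + 4*36) = 5*(37/3 + 144) = 5*(469/3) = 2345/3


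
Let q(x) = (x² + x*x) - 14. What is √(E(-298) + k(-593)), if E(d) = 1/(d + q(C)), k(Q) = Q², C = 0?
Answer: 31*√8905026/156 ≈ 593.00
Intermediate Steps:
q(x) = -14 + 2*x² (q(x) = (x² + x²) - 14 = 2*x² - 14 = -14 + 2*x²)
E(d) = 1/(-14 + d) (E(d) = 1/(d + (-14 + 2*0²)) = 1/(d + (-14 + 2*0)) = 1/(d + (-14 + 0)) = 1/(d - 14) = 1/(-14 + d))
√(E(-298) + k(-593)) = √(1/(-14 - 298) + (-593)²) = √(1/(-312) + 351649) = √(-1/312 + 351649) = √(109714487/312) = 31*√8905026/156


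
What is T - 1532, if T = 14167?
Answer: 12635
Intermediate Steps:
T - 1532 = 14167 - 1532 = 12635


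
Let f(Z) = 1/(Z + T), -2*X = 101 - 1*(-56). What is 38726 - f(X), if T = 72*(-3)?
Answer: 22809616/589 ≈ 38726.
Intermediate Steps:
X = -157/2 (X = -(101 - 1*(-56))/2 = -(101 + 56)/2 = -½*157 = -157/2 ≈ -78.500)
T = -216
f(Z) = 1/(-216 + Z) (f(Z) = 1/(Z - 216) = 1/(-216 + Z))
38726 - f(X) = 38726 - 1/(-216 - 157/2) = 38726 - 1/(-589/2) = 38726 - 1*(-2/589) = 38726 + 2/589 = 22809616/589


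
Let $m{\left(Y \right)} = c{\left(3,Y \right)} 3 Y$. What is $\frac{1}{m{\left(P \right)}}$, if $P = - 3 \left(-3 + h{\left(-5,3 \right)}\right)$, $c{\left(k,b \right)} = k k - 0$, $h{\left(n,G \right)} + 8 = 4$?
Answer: $\frac{1}{567} \approx 0.0017637$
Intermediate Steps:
$h{\left(n,G \right)} = -4$ ($h{\left(n,G \right)} = -8 + 4 = -4$)
$c{\left(k,b \right)} = k^{2}$ ($c{\left(k,b \right)} = k^{2} + 0 = k^{2}$)
$P = 21$ ($P = - 3 \left(-3 - 4\right) = \left(-3\right) \left(-7\right) = 21$)
$m{\left(Y \right)} = 27 Y$ ($m{\left(Y \right)} = 3^{2} \cdot 3 Y = 9 \cdot 3 Y = 27 Y$)
$\frac{1}{m{\left(P \right)}} = \frac{1}{27 \cdot 21} = \frac{1}{567}$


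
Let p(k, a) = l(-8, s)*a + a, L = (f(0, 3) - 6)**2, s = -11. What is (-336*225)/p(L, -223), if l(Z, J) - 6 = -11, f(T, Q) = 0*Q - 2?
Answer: -18900/223 ≈ -84.753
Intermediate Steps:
f(T, Q) = -2 (f(T, Q) = 0 - 2 = -2)
l(Z, J) = -5 (l(Z, J) = 6 - 11 = -5)
L = 64 (L = (-2 - 6)**2 = (-8)**2 = 64)
p(k, a) = -4*a (p(k, a) = -5*a + a = -4*a)
(-336*225)/p(L, -223) = (-336*225)/((-4*(-223))) = -75600/892 = -75600*1/892 = -18900/223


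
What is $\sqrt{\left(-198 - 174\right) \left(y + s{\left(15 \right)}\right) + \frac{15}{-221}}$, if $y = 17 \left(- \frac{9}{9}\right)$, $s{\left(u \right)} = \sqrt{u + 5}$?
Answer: $\frac{\sqrt{308867169 - 36337704 \sqrt{5}}}{221} \approx 68.266$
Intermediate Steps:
$s{\left(u \right)} = \sqrt{5 + u}$
$y = -17$ ($y = 17 \left(\left(-9\right) \frac{1}{9}\right) = 17 \left(-1\right) = -17$)
$\sqrt{\left(-198 - 174\right) \left(y + s{\left(15 \right)}\right) + \frac{15}{-221}} = \sqrt{\left(-198 - 174\right) \left(-17 + \sqrt{5 + 15}\right) + \frac{15}{-221}} = \sqrt{- 372 \left(-17 + \sqrt{20}\right) + 15 \left(- \frac{1}{221}\right)} = \sqrt{- 372 \left(-17 + 2 \sqrt{5}\right) - \frac{15}{221}} = \sqrt{\left(6324 - 744 \sqrt{5}\right) - \frac{15}{221}} = \sqrt{\frac{1397589}{221} - 744 \sqrt{5}}$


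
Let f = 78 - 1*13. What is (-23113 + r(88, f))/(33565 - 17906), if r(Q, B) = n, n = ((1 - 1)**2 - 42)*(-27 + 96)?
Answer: -26011/15659 ≈ -1.6611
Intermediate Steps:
f = 65 (f = 78 - 13 = 65)
n = -2898 (n = (0**2 - 42)*69 = (0 - 42)*69 = -42*69 = -2898)
r(Q, B) = -2898
(-23113 + r(88, f))/(33565 - 17906) = (-23113 - 2898)/(33565 - 17906) = -26011/15659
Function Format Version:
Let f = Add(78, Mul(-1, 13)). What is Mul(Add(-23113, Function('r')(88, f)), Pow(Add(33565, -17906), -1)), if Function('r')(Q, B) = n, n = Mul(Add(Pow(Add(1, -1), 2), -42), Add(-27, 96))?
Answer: Rational(-26011, 15659) ≈ -1.6611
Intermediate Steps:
f = 65 (f = Add(78, -13) = 65)
n = -2898 (n = Mul(Add(Pow(0, 2), -42), 69) = Mul(Add(0, -42), 69) = Mul(-42, 69) = -2898)
Function('r')(Q, B) = -2898
Mul(Add(-23113, Function('r')(88, f)), Pow(Add(33565, -17906), -1)) = Mul(Add(-23113, -2898), Pow(Add(33565, -17906), -1)) = Mul(-26011, Pow(15659, -1)) = Mul(-26011, Rational(1, 15659)) = Rational(-26011, 15659)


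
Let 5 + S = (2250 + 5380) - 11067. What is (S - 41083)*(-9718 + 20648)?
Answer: -486658250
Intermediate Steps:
S = -3442 (S = -5 + ((2250 + 5380) - 11067) = -5 + (7630 - 11067) = -5 - 3437 = -3442)
(S - 41083)*(-9718 + 20648) = (-3442 - 41083)*(-9718 + 20648) = -44525*10930 = -486658250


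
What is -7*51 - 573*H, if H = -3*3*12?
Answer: 61527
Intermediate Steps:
H = -108 (H = -9*12 = -108)
-7*51 - 573*H = -7*51 - 573*(-108) = -357 + 61884 = 61527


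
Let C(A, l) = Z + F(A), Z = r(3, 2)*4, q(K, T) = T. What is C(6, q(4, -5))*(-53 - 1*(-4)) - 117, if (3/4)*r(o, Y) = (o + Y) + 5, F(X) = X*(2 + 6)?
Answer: -15247/3 ≈ -5082.3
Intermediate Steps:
F(X) = 8*X (F(X) = X*8 = 8*X)
r(o, Y) = 20/3 + 4*Y/3 + 4*o/3 (r(o, Y) = 4*((o + Y) + 5)/3 = 4*((Y + o) + 5)/3 = 4*(5 + Y + o)/3 = 20/3 + 4*Y/3 + 4*o/3)
Z = 160/3 (Z = (20/3 + (4/3)*2 + (4/3)*3)*4 = (20/3 + 8/3 + 4)*4 = (40/3)*4 = 160/3 ≈ 53.333)
C(A, l) = 160/3 + 8*A
C(6, q(4, -5))*(-53 - 1*(-4)) - 117 = (160/3 + 8*6)*(-53 - 1*(-4)) - 117 = (160/3 + 48)*(-53 + 4) - 117 = (304/3)*(-49) - 117 = -14896/3 - 117 = -15247/3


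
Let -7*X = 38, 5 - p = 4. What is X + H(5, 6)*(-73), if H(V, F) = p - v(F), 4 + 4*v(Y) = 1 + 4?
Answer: -1685/28 ≈ -60.179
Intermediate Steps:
v(Y) = ¼ (v(Y) = -1 + (1 + 4)/4 = -1 + (¼)*5 = -1 + 5/4 = ¼)
p = 1 (p = 5 - 1*4 = 5 - 4 = 1)
H(V, F) = ¾ (H(V, F) = 1 - 1*¼ = 1 - ¼ = ¾)
X = -38/7 (X = -⅐*38 = -38/7 ≈ -5.4286)
X + H(5, 6)*(-73) = -38/7 + (¾)*(-73) = -38/7 - 219/4 = -1685/28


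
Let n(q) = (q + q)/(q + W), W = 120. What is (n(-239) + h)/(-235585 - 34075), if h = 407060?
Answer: -24220309/16044770 ≈ -1.5095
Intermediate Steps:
n(q) = 2*q/(120 + q) (n(q) = (q + q)/(q + 120) = (2*q)/(120 + q) = 2*q/(120 + q))
(n(-239) + h)/(-235585 - 34075) = (2*(-239)/(120 - 239) + 407060)/(-235585 - 34075) = (2*(-239)/(-119) + 407060)/(-269660) = (2*(-239)*(-1/119) + 407060)*(-1/269660) = (478/119 + 407060)*(-1/269660) = (48440618/119)*(-1/269660) = -24220309/16044770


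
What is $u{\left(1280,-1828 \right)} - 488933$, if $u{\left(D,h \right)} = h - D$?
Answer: $-492041$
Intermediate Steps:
$u{\left(1280,-1828 \right)} - 488933 = \left(-1828 - 1280\right) - 488933 = -3108 - 488933 = -492041$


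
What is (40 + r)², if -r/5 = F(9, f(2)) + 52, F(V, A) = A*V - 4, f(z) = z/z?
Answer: 60025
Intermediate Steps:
f(z) = 1
F(V, A) = -4 + A*V
r = -285 (r = -5*((-4 + 1*9) + 52) = -5*((-4 + 9) + 52) = -5*(5 + 52) = -5*57 = -285)
(40 + r)² = (40 - 285)² = (-245)² = 60025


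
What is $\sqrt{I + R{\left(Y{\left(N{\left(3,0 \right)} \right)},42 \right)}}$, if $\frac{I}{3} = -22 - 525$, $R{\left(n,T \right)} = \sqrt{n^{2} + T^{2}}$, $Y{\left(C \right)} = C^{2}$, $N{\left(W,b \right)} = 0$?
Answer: $i \sqrt{1599} \approx 39.987 i$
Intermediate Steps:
$R{\left(n,T \right)} = \sqrt{T^{2} + n^{2}}$
$I = -1641$ ($I = 3 \left(-22 - 525\right) = 3 \left(-547\right) = -1641$)
$\sqrt{I + R{\left(Y{\left(N{\left(3,0 \right)} \right)},42 \right)}} = \sqrt{-1641 + \sqrt{42^{2} + \left(0^{2}\right)^{2}}} = \sqrt{-1641 + \sqrt{1764 + 0^{2}}} = \sqrt{-1641 + \sqrt{1764 + 0}} = \sqrt{-1641 + \sqrt{1764}} = \sqrt{-1641 + 42} = \sqrt{-1599} = i \sqrt{1599}$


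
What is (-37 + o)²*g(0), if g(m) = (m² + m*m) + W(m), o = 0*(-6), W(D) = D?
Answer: 0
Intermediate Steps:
o = 0
g(m) = m + 2*m² (g(m) = (m² + m*m) + m = (m² + m²) + m = 2*m² + m = m + 2*m²)
(-37 + o)²*g(0) = (-37 + 0)²*(0*(1 + 2*0)) = (-37)²*(0*(1 + 0)) = 1369*(0*1) = 1369*0 = 0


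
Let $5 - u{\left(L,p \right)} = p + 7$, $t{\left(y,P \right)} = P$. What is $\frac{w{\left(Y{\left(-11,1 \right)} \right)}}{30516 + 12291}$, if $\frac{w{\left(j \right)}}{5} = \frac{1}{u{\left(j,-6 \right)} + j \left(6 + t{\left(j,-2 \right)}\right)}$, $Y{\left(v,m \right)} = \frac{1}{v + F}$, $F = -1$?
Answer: $\frac{5}{156959} \approx 3.1855 \cdot 10^{-5}$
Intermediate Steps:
$Y{\left(v,m \right)} = \frac{1}{-1 + v}$ ($Y{\left(v,m \right)} = \frac{1}{v - 1} = \frac{1}{-1 + v}$)
$u{\left(L,p \right)} = -2 - p$ ($u{\left(L,p \right)} = 5 - \left(p + 7\right) = 5 - \left(7 + p\right) = -2 - p$)
$w{\left(j \right)} = \frac{5}{4 + 4 j}$ ($w{\left(j \right)} = \frac{5}{\left(-2 - -6\right) + j \left(6 - 2\right)} = \frac{5}{\left(-2 + 6\right) + j 4} = \frac{5}{4 + 4 j}$)
$\frac{w{\left(Y{\left(-11,1 \right)} \right)}}{30516 + 12291} = \frac{\frac{5}{4} \frac{1}{1 + \frac{1}{-1 - 11}}}{30516 + 12291} = \frac{\frac{5}{4} \frac{1}{1 + \frac{1}{-12}}}{42807} = \frac{5}{4 \left(1 - \frac{1}{12}\right)} \frac{1}{42807} = \frac{5}{4 \cdot \frac{11}{12}} \cdot \frac{1}{42807} = \frac{5}{4} \cdot \frac{12}{11} \cdot \frac{1}{42807} = \frac{15}{11} \cdot \frac{1}{42807} = \frac{5}{156959}$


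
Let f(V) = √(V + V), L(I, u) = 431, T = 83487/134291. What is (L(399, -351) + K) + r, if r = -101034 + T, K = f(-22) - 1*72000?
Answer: -23178945986/134291 + 2*I*√11 ≈ -1.726e+5 + 6.6332*I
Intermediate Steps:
T = 83487/134291 (T = 83487*(1/134291) = 83487/134291 ≈ 0.62169)
f(V) = √2*√V (f(V) = √(2*V) = √2*√V)
K = -72000 + 2*I*√11 (K = √2*√(-22) - 1*72000 = √2*(I*√22) - 72000 = 2*I*√11 - 72000 = -72000 + 2*I*√11 ≈ -72000.0 + 6.6332*I)
r = -13567873407/134291 (r = -101034 + 83487/134291 = -13567873407/134291 ≈ -1.0103e+5)
(L(399, -351) + K) + r = (431 + (-72000 + 2*I*√11)) - 13567873407/134291 = (-71569 + 2*I*√11) - 13567873407/134291 = -23178945986/134291 + 2*I*√11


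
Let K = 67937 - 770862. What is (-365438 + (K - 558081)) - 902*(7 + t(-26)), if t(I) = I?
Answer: -1609306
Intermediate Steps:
K = -702925
(-365438 + (K - 558081)) - 902*(7 + t(-26)) = (-365438 + (-702925 - 558081)) - 902*(7 - 26) = (-365438 - 1261006) - 902*(-19) = -1626444 + 17138 = -1609306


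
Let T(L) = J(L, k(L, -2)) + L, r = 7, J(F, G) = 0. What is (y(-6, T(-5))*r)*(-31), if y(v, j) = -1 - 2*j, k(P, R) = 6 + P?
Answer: -1953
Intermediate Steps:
T(L) = L (T(L) = 0 + L = L)
(y(-6, T(-5))*r)*(-31) = ((-1 - 2*(-5))*7)*(-31) = ((-1 + 10)*7)*(-31) = (9*7)*(-31) = 63*(-31) = -1953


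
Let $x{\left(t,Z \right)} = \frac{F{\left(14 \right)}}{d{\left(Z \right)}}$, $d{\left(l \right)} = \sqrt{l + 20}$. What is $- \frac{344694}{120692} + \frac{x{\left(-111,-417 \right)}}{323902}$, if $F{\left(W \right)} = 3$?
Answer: $- \frac{172347}{60346} - \frac{3 i \sqrt{397}}{128589094} \approx -2.856 - 4.6485 \cdot 10^{-7} i$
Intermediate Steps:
$d{\left(l \right)} = \sqrt{20 + l}$
$x{\left(t,Z \right)} = \frac{3}{\sqrt{20 + Z}}$
$- \frac{344694}{120692} + \frac{x{\left(-111,-417 \right)}}{323902} = - \frac{344694}{120692} + \frac{3 \frac{1}{\sqrt{20 - 417}}}{323902} = \left(-344694\right) \frac{1}{120692} + \frac{3}{i \sqrt{397}} \cdot \frac{1}{323902} = - \frac{172347}{60346} + 3 \left(- \frac{i \sqrt{397}}{397}\right) \frac{1}{323902} = - \frac{172347}{60346} + - \frac{3 i \sqrt{397}}{397} \cdot \frac{1}{323902} = - \frac{172347}{60346} - \frac{3 i \sqrt{397}}{128589094}$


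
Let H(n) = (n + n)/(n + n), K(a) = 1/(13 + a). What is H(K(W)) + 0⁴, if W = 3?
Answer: 1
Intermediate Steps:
H(n) = 1 (H(n) = (2*n)/((2*n)) = (2*n)*(1/(2*n)) = 1)
H(K(W)) + 0⁴ = 1 + 0⁴ = 1 + 0 = 1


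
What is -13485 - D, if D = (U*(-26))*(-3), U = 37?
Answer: -16371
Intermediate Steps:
D = 2886 (D = (37*(-26))*(-3) = -962*(-3) = 2886)
-13485 - D = -13485 - 1*2886 = -13485 - 2886 = -16371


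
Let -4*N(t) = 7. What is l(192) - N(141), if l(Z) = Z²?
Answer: 147463/4 ≈ 36866.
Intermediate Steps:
N(t) = -7/4 (N(t) = -¼*7 = -7/4)
l(192) - N(141) = 192² - 1*(-7/4) = 36864 + 7/4 = 147463/4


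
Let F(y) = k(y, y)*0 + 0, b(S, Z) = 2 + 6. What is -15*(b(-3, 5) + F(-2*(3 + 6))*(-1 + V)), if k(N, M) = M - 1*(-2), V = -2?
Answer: -120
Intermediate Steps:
k(N, M) = 2 + M (k(N, M) = M + 2 = 2 + M)
b(S, Z) = 8
F(y) = 0 (F(y) = (2 + y)*0 + 0 = 0 + 0 = 0)
-15*(b(-3, 5) + F(-2*(3 + 6))*(-1 + V)) = -15*(8 + 0*(-1 - 2)) = -15*(8 + 0*(-3)) = -15*(8 + 0) = -15*8 = -120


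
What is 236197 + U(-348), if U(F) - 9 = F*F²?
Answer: -41907986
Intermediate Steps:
U(F) = 9 + F³ (U(F) = 9 + F*F² = 9 + F³)
236197 + U(-348) = 236197 + (9 + (-348)³) = 236197 + (9 - 42144192) = 236197 - 42144183 = -41907986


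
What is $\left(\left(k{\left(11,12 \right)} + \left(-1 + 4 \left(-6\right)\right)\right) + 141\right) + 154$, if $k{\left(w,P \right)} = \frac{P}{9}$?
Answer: $\frac{814}{3} \approx 271.33$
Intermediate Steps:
$k{\left(w,P \right)} = \frac{P}{9}$ ($k{\left(w,P \right)} = P \frac{1}{9} = \frac{P}{9}$)
$\left(\left(k{\left(11,12 \right)} + \left(-1 + 4 \left(-6\right)\right)\right) + 141\right) + 154 = \left(\left(\frac{1}{9} \cdot 12 + \left(-1 + 4 \left(-6\right)\right)\right) + 141\right) + 154 = \left(\left(\frac{4}{3} - 25\right) + 141\right) + 154 = \left(- \frac{71}{3} + 141\right) + 154 = \frac{352}{3} + 154 = \frac{814}{3}$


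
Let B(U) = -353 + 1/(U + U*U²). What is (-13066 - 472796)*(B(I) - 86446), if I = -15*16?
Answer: 97166748433862497/2304040 ≈ 4.2172e+10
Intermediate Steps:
I = -240
B(U) = -353 + 1/(U + U³)
(-13066 - 472796)*(B(I) - 86446) = (-13066 - 472796)*((1 - 353*(-240) - 353*(-240)³)/(-240 + (-240)³) - 86446) = -485862*((1 + 84720 - 353*(-13824000))/(-240 - 13824000) - 86446) = -485862*((1 + 84720 + 4879872000)/(-13824240) - 86446) = -485862*(-1/13824240*4879956721 - 86446) = -485862*(-4879956721/13824240 - 86446) = -485862*(-1199930207761/13824240) = 97166748433862497/2304040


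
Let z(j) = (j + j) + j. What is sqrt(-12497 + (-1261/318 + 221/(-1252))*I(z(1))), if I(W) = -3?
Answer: I*sqrt(13742765665723)/33178 ≈ 111.73*I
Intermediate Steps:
z(j) = 3*j (z(j) = 2*j + j = 3*j)
sqrt(-12497 + (-1261/318 + 221/(-1252))*I(z(1))) = sqrt(-12497 + (-1261/318 + 221/(-1252))*(-3)) = sqrt(-12497 + (-1261*1/318 + 221*(-1/1252))*(-3)) = sqrt(-12497 + (-1261/318 - 221/1252)*(-3)) = sqrt(-12497 - 824525/199068*(-3)) = sqrt(-12497 + 824525/66356) = sqrt(-828426407/66356) = I*sqrt(13742765665723)/33178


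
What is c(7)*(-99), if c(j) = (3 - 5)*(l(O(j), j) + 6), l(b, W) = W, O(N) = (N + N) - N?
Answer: 2574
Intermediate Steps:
O(N) = N (O(N) = 2*N - N = N)
c(j) = -12 - 2*j (c(j) = (3 - 5)*(j + 6) = -2*(6 + j) = -12 - 2*j)
c(7)*(-99) = (-12 - 2*7)*(-99) = (-12 - 14)*(-99) = -26*(-99) = 2574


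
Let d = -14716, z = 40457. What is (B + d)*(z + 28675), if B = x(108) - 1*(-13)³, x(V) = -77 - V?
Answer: -878252928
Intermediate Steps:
B = 2012 (B = (-77 - 1*108) - 1*(-13)³ = (-77 - 108) - 1*(-2197) = -185 + 2197 = 2012)
(B + d)*(z + 28675) = (2012 - 14716)*(40457 + 28675) = -12704*69132 = -878252928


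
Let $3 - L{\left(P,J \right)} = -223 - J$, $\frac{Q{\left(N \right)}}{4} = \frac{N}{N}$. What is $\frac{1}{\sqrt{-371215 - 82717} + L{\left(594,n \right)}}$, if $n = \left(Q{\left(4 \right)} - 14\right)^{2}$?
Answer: $\frac{163}{280104} - \frac{i \sqrt{113483}}{280104} \approx 0.00058193 - 0.0012027 i$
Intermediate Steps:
$Q{\left(N \right)} = 4$ ($Q{\left(N \right)} = 4 \frac{N}{N} = 4 \cdot 1 = 4$)
$n = 100$ ($n = \left(4 - 14\right)^{2} = \left(-10\right)^{2} = 100$)
$L{\left(P,J \right)} = 226 + J$ ($L{\left(P,J \right)} = 3 - \left(-223 - J\right) = 3 + \left(223 + J\right) = 226 + J$)
$\frac{1}{\sqrt{-371215 - 82717} + L{\left(594,n \right)}} = \frac{1}{\sqrt{-371215 - 82717} + \left(226 + 100\right)} = \frac{1}{\sqrt{-453932} + 326} = \frac{1}{2 i \sqrt{113483} + 326} = \frac{1}{326 + 2 i \sqrt{113483}}$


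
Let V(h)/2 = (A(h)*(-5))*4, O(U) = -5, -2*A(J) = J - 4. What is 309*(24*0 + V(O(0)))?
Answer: -55620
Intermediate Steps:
A(J) = 2 - J/2 (A(J) = -(J - 4)/2 = -(-4 + J)/2 = 2 - J/2)
V(h) = -80 + 20*h (V(h) = 2*(((2 - h/2)*(-5))*4) = 2*((-10 + 5*h/2)*4) = 2*(-40 + 10*h) = -80 + 20*h)
309*(24*0 + V(O(0))) = 309*(24*0 + (-80 + 20*(-5))) = 309*(0 + (-80 - 100)) = 309*(0 - 180) = 309*(-180) = -55620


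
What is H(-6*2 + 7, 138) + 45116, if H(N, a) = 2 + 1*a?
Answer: 45256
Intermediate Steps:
H(N, a) = 2 + a
H(-6*2 + 7, 138) + 45116 = (2 + 138) + 45116 = 140 + 45116 = 45256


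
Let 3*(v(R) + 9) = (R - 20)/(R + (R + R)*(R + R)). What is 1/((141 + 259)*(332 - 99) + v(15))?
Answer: 549/51161858 ≈ 1.0731e-5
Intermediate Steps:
v(R) = -9 + (-20 + R)/(3*(R + 4*R**2)) (v(R) = -9 + ((R - 20)/(R + (R + R)*(R + R)))/3 = -9 + ((-20 + R)/(R + (2*R)*(2*R)))/3 = -9 + ((-20 + R)/(R + 4*R**2))/3 = -9 + (-20 + R)/(3*(R + 4*R**2)))
1/((141 + 259)*(332 - 99) + v(15)) = 1/((141 + 259)*(332 - 99) + (2/3)*(-10 - 54*15**2 - 13*15)/(15*(1 + 4*15))) = 1/(400*233 + (2/3)*(1/15)*(-10 - 54*225 - 195)/(1 + 60)) = 1/(93200 + (2/3)*(1/15)*(-10 - 12150 - 195)/61) = 1/(93200 + (2/3)*(1/15)*(1/61)*(-12355)) = 1/(93200 - 4942/549) = 1/(51161858/549) = 549/51161858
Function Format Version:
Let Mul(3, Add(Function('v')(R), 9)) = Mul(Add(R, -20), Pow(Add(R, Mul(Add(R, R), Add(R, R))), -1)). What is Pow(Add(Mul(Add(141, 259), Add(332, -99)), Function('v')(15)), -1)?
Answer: Rational(549, 51161858) ≈ 1.0731e-5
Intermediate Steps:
Function('v')(R) = Add(-9, Mul(Rational(1, 3), Pow(Add(R, Mul(4, Pow(R, 2))), -1), Add(-20, R))) (Function('v')(R) = Add(-9, Mul(Rational(1, 3), Mul(Add(R, -20), Pow(Add(R, Mul(Add(R, R), Add(R, R))), -1)))) = Add(-9, Mul(Rational(1, 3), Mul(Add(-20, R), Pow(Add(R, Mul(Mul(2, R), Mul(2, R))), -1)))) = Add(-9, Mul(Rational(1, 3), Mul(Add(-20, R), Pow(Add(R, Mul(4, Pow(R, 2))), -1)))) = Add(-9, Mul(Rational(1, 3), Mul(Pow(Add(R, Mul(4, Pow(R, 2))), -1), Add(-20, R)))) = Add(-9, Mul(Rational(1, 3), Pow(Add(R, Mul(4, Pow(R, 2))), -1), Add(-20, R))))
Pow(Add(Mul(Add(141, 259), Add(332, -99)), Function('v')(15)), -1) = Pow(Add(Mul(Add(141, 259), Add(332, -99)), Mul(Rational(2, 3), Pow(15, -1), Pow(Add(1, Mul(4, 15)), -1), Add(-10, Mul(-54, Pow(15, 2)), Mul(-13, 15)))), -1) = Pow(Add(Mul(400, 233), Mul(Rational(2, 3), Rational(1, 15), Pow(Add(1, 60), -1), Add(-10, Mul(-54, 225), -195))), -1) = Pow(Add(93200, Mul(Rational(2, 3), Rational(1, 15), Pow(61, -1), Add(-10, -12150, -195))), -1) = Pow(Add(93200, Mul(Rational(2, 3), Rational(1, 15), Rational(1, 61), -12355)), -1) = Pow(Add(93200, Rational(-4942, 549)), -1) = Pow(Rational(51161858, 549), -1) = Rational(549, 51161858)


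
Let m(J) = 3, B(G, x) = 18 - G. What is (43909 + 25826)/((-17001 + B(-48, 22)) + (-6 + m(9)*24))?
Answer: -23245/5623 ≈ -4.1339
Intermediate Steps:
(43909 + 25826)/((-17001 + B(-48, 22)) + (-6 + m(9)*24)) = (43909 + 25826)/((-17001 + (18 - 1*(-48))) + (-6 + 3*24)) = 69735/((-17001 + (18 + 48)) + (-6 + 72)) = 69735/((-17001 + 66) + 66) = 69735/(-16935 + 66) = 69735/(-16869) = 69735*(-1/16869) = -23245/5623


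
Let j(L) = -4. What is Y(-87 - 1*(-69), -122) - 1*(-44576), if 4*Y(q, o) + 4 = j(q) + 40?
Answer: 44584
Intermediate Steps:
Y(q, o) = 8 (Y(q, o) = -1 + (-4 + 40)/4 = -1 + (1/4)*36 = -1 + 9 = 8)
Y(-87 - 1*(-69), -122) - 1*(-44576) = 8 - 1*(-44576) = 8 + 44576 = 44584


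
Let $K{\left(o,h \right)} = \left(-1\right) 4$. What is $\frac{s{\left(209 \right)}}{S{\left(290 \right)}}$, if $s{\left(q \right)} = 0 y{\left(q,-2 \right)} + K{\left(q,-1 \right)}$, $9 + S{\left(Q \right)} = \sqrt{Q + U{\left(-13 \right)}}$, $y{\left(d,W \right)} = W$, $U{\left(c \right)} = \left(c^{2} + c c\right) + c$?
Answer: $\frac{4}{9 - \sqrt{615}} \approx -0.25318$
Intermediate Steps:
$U{\left(c \right)} = c + 2 c^{2}$ ($U{\left(c \right)} = \left(c^{2} + c^{2}\right) + c = 2 c^{2} + c = c + 2 c^{2}$)
$K{\left(o,h \right)} = -4$
$S{\left(Q \right)} = -9 + \sqrt{325 + Q}$ ($S{\left(Q \right)} = -9 + \sqrt{Q - 13 \left(1 + 2 \left(-13\right)\right)} = -9 + \sqrt{Q - 13 \left(1 - 26\right)} = -9 + \sqrt{Q - -325} = -9 + \sqrt{Q + 325} = -9 + \sqrt{325 + Q}$)
$s{\left(q \right)} = -4$ ($s{\left(q \right)} = 0 \left(-2\right) - 4 = 0 - 4 = -4$)
$\frac{s{\left(209 \right)}}{S{\left(290 \right)}} = - \frac{4}{-9 + \sqrt{325 + 290}} = - \frac{4}{-9 + \sqrt{615}}$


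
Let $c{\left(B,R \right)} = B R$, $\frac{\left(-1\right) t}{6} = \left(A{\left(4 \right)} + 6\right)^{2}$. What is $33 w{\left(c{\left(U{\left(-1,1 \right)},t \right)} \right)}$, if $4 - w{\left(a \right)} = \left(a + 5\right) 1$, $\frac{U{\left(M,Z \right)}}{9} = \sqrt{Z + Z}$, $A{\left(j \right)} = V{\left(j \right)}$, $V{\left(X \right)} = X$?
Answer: $-33 + 178200 \sqrt{2} \approx 2.5198 \cdot 10^{5}$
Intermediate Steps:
$A{\left(j \right)} = j$
$U{\left(M,Z \right)} = 9 \sqrt{2} \sqrt{Z}$ ($U{\left(M,Z \right)} = 9 \sqrt{Z + Z} = 9 \sqrt{2 Z} = 9 \sqrt{2} \sqrt{Z}$)
$t = -600$ ($t = - 6 \left(4 + 6\right)^{2} = - 6 \cdot 10^{2} = \left(-6\right) 100 = -600$)
$w{\left(a \right)} = -1 - a$ ($w{\left(a \right)} = 4 - \left(a + 5\right) 1 = 4 - \left(5 + a\right) 1 = 4 - \left(5 + a\right) = -1 - a$)
$33 w{\left(c{\left(U{\left(-1,1 \right)},t \right)} \right)} = 33 \left(-1 - 9 \sqrt{2} \sqrt{1} \left(-600\right)\right) = 33 \left(-1 - 9 \sqrt{2} \cdot 1 \left(-600\right)\right) = 33 \left(-1 - 9 \sqrt{2} \left(-600\right)\right) = 33 \left(-1 - - 5400 \sqrt{2}\right) = 33 \left(-1 + 5400 \sqrt{2}\right) = -33 + 178200 \sqrt{2}$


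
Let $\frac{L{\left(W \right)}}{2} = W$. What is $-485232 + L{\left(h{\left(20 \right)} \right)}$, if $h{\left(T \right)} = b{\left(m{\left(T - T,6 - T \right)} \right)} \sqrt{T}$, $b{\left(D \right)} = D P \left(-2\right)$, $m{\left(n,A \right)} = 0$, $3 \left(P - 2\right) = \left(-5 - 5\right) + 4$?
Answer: $-485232$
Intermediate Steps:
$P = 0$ ($P = 2 + \frac{\left(-5 - 5\right) + 4}{3} = 2 + \frac{-10 + 4}{3} = 2 + \frac{1}{3} \left(-6\right) = 2 - 2 = 0$)
$b{\left(D \right)} = 0$ ($b{\left(D \right)} = D 0 \left(-2\right) = 0 \left(-2\right) = 0$)
$h{\left(T \right)} = 0$ ($h{\left(T \right)} = 0 \sqrt{T} = 0$)
$L{\left(W \right)} = 2 W$
$-485232 + L{\left(h{\left(20 \right)} \right)} = -485232 + 2 \cdot 0 = -485232 + 0 = -485232$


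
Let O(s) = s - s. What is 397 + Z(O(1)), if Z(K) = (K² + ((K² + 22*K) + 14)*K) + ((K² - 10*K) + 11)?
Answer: 408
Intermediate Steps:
O(s) = 0
Z(K) = 11 - 10*K + 2*K² + K*(14 + K² + 22*K) (Z(K) = (K² + (14 + K² + 22*K)*K) + (11 + K² - 10*K) = (K² + K*(14 + K² + 22*K)) + (11 + K² - 10*K) = 11 - 10*K + 2*K² + K*(14 + K² + 22*K))
397 + Z(O(1)) = 397 + (11 + 0³ + 4*0 + 24*0²) = 397 + (11 + 0 + 0 + 24*0) = 397 + (11 + 0 + 0 + 0) = 397 + 11 = 408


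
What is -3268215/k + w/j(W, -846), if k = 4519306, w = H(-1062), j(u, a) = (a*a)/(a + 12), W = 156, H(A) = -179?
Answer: -69351860476/134772483879 ≈ -0.51458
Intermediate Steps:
j(u, a) = a**2/(12 + a)
w = -179
-3268215/k + w/j(W, -846) = -3268215/4519306 - 179/((-846)**2/(12 - 846)) = -3268215*1/4519306 - 179/(715716/(-834)) = -3268215/4519306 - 179/(715716*(-1/834)) = -3268215/4519306 - 179/(-119286/139) = -3268215/4519306 - 179*(-139/119286) = -3268215/4519306 + 24881/119286 = -69351860476/134772483879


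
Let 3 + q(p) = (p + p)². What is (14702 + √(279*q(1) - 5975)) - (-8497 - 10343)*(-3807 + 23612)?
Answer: 373140902 + 8*I*√89 ≈ 3.7314e+8 + 75.472*I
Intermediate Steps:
q(p) = -3 + 4*p² (q(p) = -3 + (p + p)² = -3 + (2*p)² = -3 + 4*p²)
(14702 + √(279*q(1) - 5975)) - (-8497 - 10343)*(-3807 + 23612) = (14702 + √(279*(-3 + 4*1²) - 5975)) - (-8497 - 10343)*(-3807 + 23612) = (14702 + √(279*(-3 + 4*1) - 5975)) - (-18840)*19805 = (14702 + √(279*(-3 + 4) - 5975)) - 1*(-373126200) = (14702 + √(279*1 - 5975)) + 373126200 = (14702 + √(279 - 5975)) + 373126200 = (14702 + √(-5696)) + 373126200 = (14702 + 8*I*√89) + 373126200 = 373140902 + 8*I*√89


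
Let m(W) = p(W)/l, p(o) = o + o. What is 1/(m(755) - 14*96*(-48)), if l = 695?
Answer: 139/8967470 ≈ 1.5500e-5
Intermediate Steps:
p(o) = 2*o
m(W) = 2*W/695 (m(W) = (2*W)/695 = (2*W)*(1/695) = 2*W/695)
1/(m(755) - 14*96*(-48)) = 1/((2/695)*755 - 14*96*(-48)) = 1/(302/139 - 1344*(-48)) = 1/(302/139 + 64512) = 1/(8967470/139) = 139/8967470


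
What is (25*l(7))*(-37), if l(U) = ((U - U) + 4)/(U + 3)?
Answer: -370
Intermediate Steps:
l(U) = 4/(3 + U) (l(U) = (0 + 4)/(3 + U) = 4/(3 + U))
(25*l(7))*(-37) = (25*(4/(3 + 7)))*(-37) = (25*(4/10))*(-37) = (25*(4*(⅒)))*(-37) = (25*(⅖))*(-37) = 10*(-37) = -370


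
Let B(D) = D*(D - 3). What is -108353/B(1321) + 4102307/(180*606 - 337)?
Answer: 7130653836667/189330044954 ≈ 37.663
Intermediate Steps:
B(D) = D*(-3 + D)
-108353/B(1321) + 4102307/(180*606 - 337) = -108353*1/(1321*(-3 + 1321)) + 4102307/(180*606 - 337) = -108353/(1321*1318) + 4102307/(109080 - 337) = -108353/1741078 + 4102307/108743 = 7130653836667/189330044954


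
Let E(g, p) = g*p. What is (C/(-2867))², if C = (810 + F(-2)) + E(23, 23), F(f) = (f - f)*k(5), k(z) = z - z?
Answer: 1792921/8219689 ≈ 0.21813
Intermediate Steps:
k(z) = 0
F(f) = 0 (F(f) = (f - f)*0 = 0*0 = 0)
C = 1339 (C = (810 + 0) + 23*23 = 810 + 529 = 1339)
(C/(-2867))² = (1339/(-2867))² = (1339*(-1/2867))² = (-1339/2867)² = 1792921/8219689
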